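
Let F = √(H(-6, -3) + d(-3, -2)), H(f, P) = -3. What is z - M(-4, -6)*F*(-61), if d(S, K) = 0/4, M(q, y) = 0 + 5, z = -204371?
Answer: -204371 + 305*I*√3 ≈ -2.0437e+5 + 528.28*I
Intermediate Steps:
M(q, y) = 5
d(S, K) = 0 (d(S, K) = 0*(¼) = 0)
F = I*√3 (F = √(-3 + 0) = √(-3) = I*√3 ≈ 1.732*I)
z - M(-4, -6)*F*(-61) = -204371 - 5*(I*√3)*(-61) = -204371 - 5*I*√3*(-61) = -204371 - (-305)*I*√3 = -204371 + 305*I*√3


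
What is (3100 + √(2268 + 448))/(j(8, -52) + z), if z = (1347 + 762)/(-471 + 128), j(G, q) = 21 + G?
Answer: 531650/3919 + 343*√679/3919 ≈ 137.94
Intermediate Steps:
z = -2109/343 (z = 2109/(-343) = 2109*(-1/343) = -2109/343 ≈ -6.1487)
(3100 + √(2268 + 448))/(j(8, -52) + z) = (3100 + √(2268 + 448))/((21 + 8) - 2109/343) = (3100 + √2716)/(29 - 2109/343) = (3100 + 2*√679)/(7838/343) = (3100 + 2*√679)*(343/7838) = 531650/3919 + 343*√679/3919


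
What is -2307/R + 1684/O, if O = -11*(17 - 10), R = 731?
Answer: -1408643/56287 ≈ -25.026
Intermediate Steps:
O = -77 (O = -11*7 = -77)
-2307/R + 1684/O = -2307/731 + 1684/(-77) = -2307*1/731 + 1684*(-1/77) = -2307/731 - 1684/77 = -1408643/56287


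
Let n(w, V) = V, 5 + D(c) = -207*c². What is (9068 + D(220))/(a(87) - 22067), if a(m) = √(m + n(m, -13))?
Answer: 220884866379/486952415 + 10009737*√74/486952415 ≈ 453.78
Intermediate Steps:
D(c) = -5 - 207*c²
a(m) = √(-13 + m) (a(m) = √(m - 13) = √(-13 + m))
(9068 + D(220))/(a(87) - 22067) = (9068 + (-5 - 207*220²))/(√(-13 + 87) - 22067) = (9068 + (-5 - 207*48400))/(√74 - 22067) = (9068 + (-5 - 10018800))/(-22067 + √74) = (9068 - 10018805)/(-22067 + √74) = -10009737/(-22067 + √74)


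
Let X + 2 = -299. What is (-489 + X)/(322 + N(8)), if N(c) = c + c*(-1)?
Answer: -395/161 ≈ -2.4534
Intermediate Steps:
X = -301 (X = -2 - 299 = -301)
N(c) = 0 (N(c) = c - c = 0)
(-489 + X)/(322 + N(8)) = (-489 - 301)/(322 + 0) = -790/322 = -790*1/322 = -395/161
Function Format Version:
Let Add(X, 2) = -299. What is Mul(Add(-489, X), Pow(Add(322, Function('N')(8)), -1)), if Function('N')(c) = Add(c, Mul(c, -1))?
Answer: Rational(-395, 161) ≈ -2.4534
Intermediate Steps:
X = -301 (X = Add(-2, -299) = -301)
Function('N')(c) = 0 (Function('N')(c) = Add(c, Mul(-1, c)) = 0)
Mul(Add(-489, X), Pow(Add(322, Function('N')(8)), -1)) = Mul(Add(-489, -301), Pow(Add(322, 0), -1)) = Mul(-790, Pow(322, -1)) = Mul(-790, Rational(1, 322)) = Rational(-395, 161)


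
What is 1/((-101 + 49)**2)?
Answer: 1/2704 ≈ 0.00036982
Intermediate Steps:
1/((-101 + 49)**2) = 1/((-52)**2) = 1/2704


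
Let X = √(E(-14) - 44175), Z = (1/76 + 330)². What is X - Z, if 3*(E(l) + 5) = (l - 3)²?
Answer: -629056561/5776 + 7*I*√8097/3 ≈ -1.0891e+5 + 209.96*I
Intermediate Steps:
E(l) = -5 + (-3 + l)²/3 (E(l) = -5 + (l - 3)²/3 = -5 + (-3 + l)²/3)
Z = 629056561/5776 (Z = (1/76 + 330)² = (25081/76)² = 629056561/5776 ≈ 1.0891e+5)
X = 7*I*√8097/3 (X = √((-5 + (-3 - 14)²/3) - 44175) = √((-5 + (⅓)*(-17)²) - 44175) = √((-5 + (⅓)*289) - 44175) = √((-5 + 289/3) - 44175) = √(274/3 - 44175) = √(-132251/3) = 7*I*√8097/3 ≈ 209.96*I)
X - Z = 7*I*√8097/3 - 1*629056561/5776 = 7*I*√8097/3 - 629056561/5776 = -629056561/5776 + 7*I*√8097/3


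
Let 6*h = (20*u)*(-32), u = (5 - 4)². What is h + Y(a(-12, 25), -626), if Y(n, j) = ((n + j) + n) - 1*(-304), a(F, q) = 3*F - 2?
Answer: -1514/3 ≈ -504.67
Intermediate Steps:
u = 1 (u = 1² = 1)
a(F, q) = -2 + 3*F
Y(n, j) = 304 + j + 2*n (Y(n, j) = ((j + n) + n) + 304 = (j + 2*n) + 304 = 304 + j + 2*n)
h = -320/3 (h = ((20*1)*(-32))/6 = (20*(-32))/6 = (⅙)*(-640) = -320/3 ≈ -106.67)
h + Y(a(-12, 25), -626) = -320/3 + (304 - 626 + 2*(-2 + 3*(-12))) = -320/3 + (304 - 626 + 2*(-2 - 36)) = -320/3 + (304 - 626 + 2*(-38)) = -320/3 + (304 - 626 - 76) = -320/3 - 398 = -1514/3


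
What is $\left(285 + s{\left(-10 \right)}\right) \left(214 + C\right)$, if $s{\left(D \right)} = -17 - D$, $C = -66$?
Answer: $41144$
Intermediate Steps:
$\left(285 + s{\left(-10 \right)}\right) \left(214 + C\right) = \left(285 - 7\right) \left(214 - 66\right) = \left(285 + \left(-17 + 10\right)\right) 148 = \left(285 - 7\right) 148 = 278 \cdot 148 = 41144$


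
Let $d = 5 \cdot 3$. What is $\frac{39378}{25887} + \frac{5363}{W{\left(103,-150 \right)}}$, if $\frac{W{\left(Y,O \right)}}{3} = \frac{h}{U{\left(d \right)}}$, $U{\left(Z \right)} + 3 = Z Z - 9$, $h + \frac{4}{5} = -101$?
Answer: $- \frac{16421769951}{4392161} \approx -3738.9$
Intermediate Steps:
$h = - \frac{509}{5}$ ($h = - \frac{4}{5} - 101 = - \frac{509}{5} \approx -101.8$)
$d = 15$
$U{\left(Z \right)} = -12 + Z^{2}$ ($U{\left(Z \right)} = -3 + \left(Z Z - 9\right) = -3 + \left(Z^{2} - 9\right) = -3 + \left(-9 + Z^{2}\right) = -12 + Z^{2}$)
$W{\left(Y,O \right)} = - \frac{509}{355}$ ($W{\left(Y,O \right)} = 3 \left(- \frac{509}{5 \left(-12 + 15^{2}\right)}\right) = 3 \left(- \frac{509}{5 \left(-12 + 225\right)}\right) = 3 \left(- \frac{509}{5 \cdot 213}\right) = 3 \left(\left(- \frac{509}{5}\right) \frac{1}{213}\right) = 3 \left(- \frac{509}{1065}\right) = - \frac{509}{355}$)
$\frac{39378}{25887} + \frac{5363}{W{\left(103,-150 \right)}} = \frac{39378}{25887} + \frac{5363}{- \frac{509}{355}} = 39378 \cdot \frac{1}{25887} + 5363 \left(- \frac{355}{509}\right) = \frac{13126}{8629} - \frac{1903865}{509} = - \frac{16421769951}{4392161}$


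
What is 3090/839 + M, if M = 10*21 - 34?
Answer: 150754/839 ≈ 179.68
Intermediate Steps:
M = 176 (M = 210 - 34 = 176)
3090/839 + M = 3090/839 + 176 = 150754/839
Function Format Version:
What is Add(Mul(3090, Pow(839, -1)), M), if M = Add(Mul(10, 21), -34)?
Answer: Rational(150754, 839) ≈ 179.68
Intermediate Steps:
M = 176 (M = Add(210, -34) = 176)
Add(Mul(3090, Pow(839, -1)), M) = Add(Mul(3090, Pow(839, -1)), 176) = Add(Mul(3090, Rational(1, 839)), 176) = Add(Rational(3090, 839), 176) = Rational(150754, 839)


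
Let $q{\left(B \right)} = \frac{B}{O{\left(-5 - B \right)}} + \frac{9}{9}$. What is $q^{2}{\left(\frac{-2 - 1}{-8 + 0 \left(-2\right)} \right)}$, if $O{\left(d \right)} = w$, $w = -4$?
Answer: $\frac{841}{1024} \approx 0.82129$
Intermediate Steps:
$O{\left(d \right)} = -4$
$q{\left(B \right)} = 1 - \frac{B}{4}$ ($q{\left(B \right)} = \frac{B}{-4} + \frac{9}{9} = B \left(- \frac{1}{4}\right) + 9 \cdot \frac{1}{9} = - \frac{B}{4} + 1 = 1 - \frac{B}{4}$)
$q^{2}{\left(\frac{-2 - 1}{-8 + 0 \left(-2\right)} \right)} = \left(1 - \frac{\left(-2 - 1\right) \frac{1}{-8 + 0 \left(-2\right)}}{4}\right)^{2} = \left(1 - \frac{\left(-3\right) \frac{1}{-8 + 0}}{4}\right)^{2} = \left(1 - \frac{\left(-3\right) \frac{1}{-8}}{4}\right)^{2} = \left(1 - \frac{\left(-3\right) \left(- \frac{1}{8}\right)}{4}\right)^{2} = \left(1 - \frac{3}{32}\right)^{2} = \left(\frac{29}{32}\right)^{2} = \frac{841}{1024}$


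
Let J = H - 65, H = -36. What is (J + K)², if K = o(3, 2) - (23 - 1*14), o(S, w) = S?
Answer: 11449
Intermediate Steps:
K = -6 (K = 3 - (23 - 1*14) = 3 - (23 - 14) = 3 - 1*9 = 3 - 9 = -6)
J = -101 (J = -36 - 65 = -101)
(J + K)² = (-101 - 6)² = (-107)² = 11449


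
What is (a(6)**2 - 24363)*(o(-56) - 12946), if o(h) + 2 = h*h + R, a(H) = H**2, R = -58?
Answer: 227671290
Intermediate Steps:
o(h) = -60 + h**2 (o(h) = -2 + (h*h - 58) = -2 + (h**2 - 58) = -2 + (-58 + h**2) = -60 + h**2)
(a(6)**2 - 24363)*(o(-56) - 12946) = ((6**2)**2 - 24363)*((-60 + (-56)**2) - 12946) = (36**2 - 24363)*((-60 + 3136) - 12946) = (1296 - 24363)*(3076 - 12946) = -23067*(-9870) = 227671290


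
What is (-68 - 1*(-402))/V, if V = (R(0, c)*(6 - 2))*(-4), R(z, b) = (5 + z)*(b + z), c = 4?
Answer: -167/160 ≈ -1.0438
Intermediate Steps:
V = -320 (V = ((0² + 5*4 + 5*0 + 4*0)*(6 - 2))*(-4) = ((0 + 20 + 0 + 0)*4)*(-4) = (20*4)*(-4) = 80*(-4) = -320)
(-68 - 1*(-402))/V = (-68 - 1*(-402))/(-320) = (-68 + 402)*(-1/320) = 334*(-1/320) = -167/160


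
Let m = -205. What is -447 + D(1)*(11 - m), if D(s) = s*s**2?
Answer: -231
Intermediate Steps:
D(s) = s**3
-447 + D(1)*(11 - m) = -447 + 1**3*(11 - 1*(-205)) = -447 + 1*(11 + 205) = -447 + 1*216 = -447 + 216 = -231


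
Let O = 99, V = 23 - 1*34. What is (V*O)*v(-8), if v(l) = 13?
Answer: -14157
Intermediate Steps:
V = -11 (V = 23 - 34 = -11)
(V*O)*v(-8) = -11*99*13 = -1089*13 = -14157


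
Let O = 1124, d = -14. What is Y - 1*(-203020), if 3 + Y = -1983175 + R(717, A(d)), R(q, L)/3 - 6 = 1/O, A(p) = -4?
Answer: -2000877357/1124 ≈ -1.7801e+6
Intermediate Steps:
R(q, L) = 20235/1124 (R(q, L) = 18 + 3/1124 = 20235/1124)
Y = -2229071837/1124 (Y = -3 + (-1983175 + 20235/1124) = -3 - 2229068465/1124 = -2229071837/1124 ≈ -1.9832e+6)
Y - 1*(-203020) = -2229071837/1124 - 1*(-203020) = -2229071837/1124 + 203020 = -2000877357/1124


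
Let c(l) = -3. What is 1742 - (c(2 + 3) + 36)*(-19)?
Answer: 2369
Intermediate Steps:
1742 - (c(2 + 3) + 36)*(-19) = 1742 - (-3 + 36)*(-19) = 1742 - 33*(-19) = 1742 - 1*(-627) = 1742 + 627 = 2369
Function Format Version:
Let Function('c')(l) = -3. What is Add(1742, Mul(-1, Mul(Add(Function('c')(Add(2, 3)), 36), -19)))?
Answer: 2369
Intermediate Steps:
Add(1742, Mul(-1, Mul(Add(Function('c')(Add(2, 3)), 36), -19))) = Add(1742, Mul(-1, Mul(Add(-3, 36), -19))) = Add(1742, Mul(-1, Mul(33, -19))) = Add(1742, Mul(-1, -627)) = Add(1742, 627) = 2369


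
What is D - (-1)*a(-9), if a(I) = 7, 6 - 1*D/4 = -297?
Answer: 1219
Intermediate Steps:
D = 1212 (D = 24 - 4*(-297) = 24 + 1188 = 1212)
D - (-1)*a(-9) = 1212 - (-1)*7 = 1212 - 1*(-7) = 1212 + 7 = 1219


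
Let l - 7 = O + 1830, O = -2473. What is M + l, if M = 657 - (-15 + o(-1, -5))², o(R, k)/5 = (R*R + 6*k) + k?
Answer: -34204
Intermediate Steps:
o(R, k) = 5*R² + 35*k (o(R, k) = 5*((R*R + 6*k) + k) = 5*((R² + 6*k) + k) = 5*(R² + 7*k) = 5*R² + 35*k)
l = -636 (l = 7 + (-2473 + 1830) = 7 - 643 = -636)
M = -33568 (M = 657 - (-15 + (5*(-1)² + 35*(-5)))² = 657 - (-15 + (5*1 - 175))² = 657 - (-15 + (5 - 175))² = 657 - (-15 - 170)² = 657 - 1*(-185)² = 657 - 1*34225 = 657 - 34225 = -33568)
M + l = -33568 - 636 = -34204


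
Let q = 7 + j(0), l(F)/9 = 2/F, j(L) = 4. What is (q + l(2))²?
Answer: 400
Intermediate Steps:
l(F) = 18/F (l(F) = 9*(2/F) = 18/F)
q = 11 (q = 7 + 4 = 11)
(q + l(2))² = (11 + 18/2)² = (11 + 18*(½))² = (11 + 9)² = 20² = 400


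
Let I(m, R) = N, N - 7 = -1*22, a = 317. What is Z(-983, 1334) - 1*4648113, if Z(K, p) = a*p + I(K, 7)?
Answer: -4225250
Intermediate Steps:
N = -15 (N = 7 - 1*22 = 7 - 22 = -15)
I(m, R) = -15
Z(K, p) = -15 + 317*p (Z(K, p) = 317*p - 15 = -15 + 317*p)
Z(-983, 1334) - 1*4648113 = (-15 + 317*1334) - 1*4648113 = (-15 + 422878) - 4648113 = 422863 - 4648113 = -4225250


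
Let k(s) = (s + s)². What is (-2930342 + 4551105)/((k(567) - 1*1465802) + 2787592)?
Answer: 1620763/2607746 ≈ 0.62152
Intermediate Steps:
k(s) = 4*s² (k(s) = (2*s)² = 4*s²)
(-2930342 + 4551105)/((k(567) - 1*1465802) + 2787592) = (-2930342 + 4551105)/((4*567² - 1*1465802) + 2787592) = 1620763/((4*321489 - 1465802) + 2787592) = 1620763/((1285956 - 1465802) + 2787592) = 1620763/(-179846 + 2787592) = 1620763/2607746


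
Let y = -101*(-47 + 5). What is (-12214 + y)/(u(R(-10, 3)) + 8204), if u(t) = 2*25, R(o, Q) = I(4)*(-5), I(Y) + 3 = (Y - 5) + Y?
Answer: -3986/4127 ≈ -0.96583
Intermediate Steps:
I(Y) = -8 + 2*Y (I(Y) = -3 + ((Y - 5) + Y) = -3 + ((-5 + Y) + Y) = -3 + (-5 + 2*Y) = -8 + 2*Y)
R(o, Q) = 0 (R(o, Q) = (-8 + 2*4)*(-5) = (-8 + 8)*(-5) = 0*(-5) = 0)
u(t) = 50
y = 4242 (y = -101*(-42) = 4242)
(-12214 + y)/(u(R(-10, 3)) + 8204) = (-12214 + 4242)/(50 + 8204) = -7972/8254 = -7972*1/8254 = -3986/4127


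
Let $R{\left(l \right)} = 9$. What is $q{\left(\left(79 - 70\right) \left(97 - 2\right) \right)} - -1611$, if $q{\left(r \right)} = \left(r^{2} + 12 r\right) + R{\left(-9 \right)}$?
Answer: $742905$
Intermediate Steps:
$q{\left(r \right)} = 9 + r^{2} + 12 r$ ($q{\left(r \right)} = \left(r^{2} + 12 r\right) + 9 = 9 + r^{2} + 12 r$)
$q{\left(\left(79 - 70\right) \left(97 - 2\right) \right)} - -1611 = \left(9 + \left(\left(79 - 70\right) \left(97 - 2\right)\right)^{2} + 12 \left(79 - 70\right) \left(97 - 2\right)\right) - -1611 = \left(9 + \left(9 \cdot 95\right)^{2} + 12 \cdot 9 \cdot 95\right) + 1611 = \left(9 + 855^{2} + 12 \cdot 855\right) + 1611 = \left(9 + 731025 + 10260\right) + 1611 = 741294 + 1611 = 742905$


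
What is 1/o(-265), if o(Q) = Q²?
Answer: 1/70225 ≈ 1.4240e-5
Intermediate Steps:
1/o(-265) = 1/((-265)²) = 1/70225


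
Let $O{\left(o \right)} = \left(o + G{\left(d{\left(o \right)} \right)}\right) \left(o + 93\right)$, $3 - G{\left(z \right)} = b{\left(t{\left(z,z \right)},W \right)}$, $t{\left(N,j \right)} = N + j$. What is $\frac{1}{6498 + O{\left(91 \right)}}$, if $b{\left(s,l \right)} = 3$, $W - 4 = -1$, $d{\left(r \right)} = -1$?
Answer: $\frac{1}{23242} \approx 4.3026 \cdot 10^{-5}$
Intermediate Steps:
$W = 3$ ($W = 4 - 1 = 3$)
$G{\left(z \right)} = 0$ ($G{\left(z \right)} = 3 - 3 = 0$)
$O{\left(o \right)} = o \left(93 + o\right)$ ($O{\left(o \right)} = \left(o + 0\right) \left(o + 93\right) = o \left(93 + o\right)$)
$\frac{1}{6498 + O{\left(91 \right)}} = \frac{1}{6498 + 91 \left(93 + 91\right)} = \frac{1}{6498 + 91 \cdot 184} = \frac{1}{6498 + 16744} = \frac{1}{23242}$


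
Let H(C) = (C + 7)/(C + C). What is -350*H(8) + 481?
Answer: 1223/8 ≈ 152.88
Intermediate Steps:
H(C) = (7 + C)/(2*C) (H(C) = (7 + C)/((2*C)) = (7 + C)*(1/(2*C)) = (7 + C)/(2*C))
-350*H(8) + 481 = -175*(7 + 8)/8 + 481 = -175*15/8 + 481 = -350*15/16 + 481 = -2625/8 + 481 = 1223/8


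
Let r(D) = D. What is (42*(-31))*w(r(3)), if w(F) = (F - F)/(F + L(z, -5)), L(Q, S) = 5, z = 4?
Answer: 0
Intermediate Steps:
w(F) = 0 (w(F) = (F - F)/(F + 5) = 0/(5 + F) = 0)
(42*(-31))*w(r(3)) = (42*(-31))*0 = -1302*0 = 0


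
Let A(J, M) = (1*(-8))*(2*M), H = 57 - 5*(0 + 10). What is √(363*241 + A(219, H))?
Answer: √87371 ≈ 295.59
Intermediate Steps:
H = 7 (H = 57 - 5*10 = 57 - 50 = 7)
A(J, M) = -16*M
√(363*241 + A(219, H)) = √(363*241 - 16*7) = √(87483 - 112) = √87371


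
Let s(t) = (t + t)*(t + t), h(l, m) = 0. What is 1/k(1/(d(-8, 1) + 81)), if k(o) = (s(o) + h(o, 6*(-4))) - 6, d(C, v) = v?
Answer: -1681/10085 ≈ -0.16668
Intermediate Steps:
s(t) = 4*t² (s(t) = (2*t)*(2*t) = 4*t²)
k(o) = -6 + 4*o² (k(o) = (4*o² + 0) - 6 = 4*o² - 6 = -6 + 4*o²)
1/k(1/(d(-8, 1) + 81)) = 1/(-6 + 4*(1/(1 + 81))²) = 1/(-6 + 4*(1/82)²) = 1/(-6 + 4*(1/6724)) = 1/(-6 + 1/1681) = 1/(-10085/1681) = -1681/10085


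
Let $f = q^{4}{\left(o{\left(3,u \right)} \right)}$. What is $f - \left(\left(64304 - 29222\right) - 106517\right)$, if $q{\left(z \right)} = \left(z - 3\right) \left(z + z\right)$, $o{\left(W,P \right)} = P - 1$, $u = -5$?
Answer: $136120331$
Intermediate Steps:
$o{\left(W,P \right)} = -1 + P$
$q{\left(z \right)} = 2 z \left(-3 + z\right)$ ($q{\left(z \right)} = \left(-3 + z\right) 2 z = 2 z \left(-3 + z\right)$)
$f = 136048896$ ($f = \left(2 \left(-1 - 5\right) \left(-3 - 6\right)\right)^{4} = \left(2 \left(-6\right) \left(-3 - 6\right)\right)^{4} = \left(2 \left(-6\right) \left(-9\right)\right)^{4} = 108^{4} = 136048896$)
$f - \left(\left(64304 - 29222\right) - 106517\right) = 136048896 - \left(\left(64304 - 29222\right) - 106517\right) = 136048896 - \left(35082 - 106517\right) = 136048896 - -71435 = 136048896 + 71435 = 136120331$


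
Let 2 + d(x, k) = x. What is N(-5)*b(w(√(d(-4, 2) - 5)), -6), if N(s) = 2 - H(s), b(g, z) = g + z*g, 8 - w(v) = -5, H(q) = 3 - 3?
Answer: -130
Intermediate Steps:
H(q) = 0
d(x, k) = -2 + x
w(v) = 13 (w(v) = 8 - 1*(-5) = 8 + 5 = 13)
b(g, z) = g + g*z
N(s) = 2 (N(s) = 2 - 1*0 = 2 + 0 = 2)
N(-5)*b(w(√(d(-4, 2) - 5)), -6) = 2*(13*(1 - 6)) = 2*(13*(-5)) = 2*(-65) = -130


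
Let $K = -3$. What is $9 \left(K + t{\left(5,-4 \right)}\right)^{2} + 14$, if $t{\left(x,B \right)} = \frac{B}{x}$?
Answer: $\frac{3599}{25} \approx 143.96$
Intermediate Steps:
$9 \left(K + t{\left(5,-4 \right)}\right)^{2} + 14 = 9 \left(-3 - \frac{4}{5}\right)^{2} + 14 = 9 \left(- \frac{19}{5}\right)^{2} + 14 = 9 \cdot \frac{361}{25} + 14 = \frac{3249}{25} + 14 = \frac{3599}{25}$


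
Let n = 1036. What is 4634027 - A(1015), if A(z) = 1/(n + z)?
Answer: 9504389376/2051 ≈ 4.6340e+6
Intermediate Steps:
A(z) = 1/(1036 + z)
4634027 - A(1015) = 4634027 - 1/(1036 + 1015) = 4634027 - 1/2051 = 9504389376/2051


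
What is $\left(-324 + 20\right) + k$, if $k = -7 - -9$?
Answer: $-302$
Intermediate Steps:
$k = 2$ ($k = -7 + 9 = 2$)
$\left(-324 + 20\right) + k = \left(-324 + 20\right) + 2 = -304 + 2 = -302$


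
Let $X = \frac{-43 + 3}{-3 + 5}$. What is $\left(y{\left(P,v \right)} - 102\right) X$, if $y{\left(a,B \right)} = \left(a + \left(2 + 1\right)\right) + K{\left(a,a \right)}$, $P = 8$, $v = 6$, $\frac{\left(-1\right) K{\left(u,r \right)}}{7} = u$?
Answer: $2940$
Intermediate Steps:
$K{\left(u,r \right)} = - 7 u$
$y{\left(a,B \right)} = 3 - 6 a$ ($y{\left(a,B \right)} = \left(a + \left(2 + 1\right)\right) - 7 a = \left(a + 3\right) - 7 a = \left(3 + a\right) - 7 a = 3 - 6 a$)
$X = -20$ ($X = - \frac{40}{2} = \left(-40\right) \frac{1}{2} = -20$)
$\left(y{\left(P,v \right)} - 102\right) X = \left(\left(3 - 48\right) - 102\right) \left(-20\right) = \left(-45 - 102\right) \left(-20\right) = \left(-147\right) \left(-20\right) = 2940$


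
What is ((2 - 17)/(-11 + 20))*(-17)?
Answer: 85/3 ≈ 28.333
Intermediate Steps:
((2 - 17)/(-11 + 20))*(-17) = -15/9*(-17) = -15*⅑*(-17) = -5/3*(-17) = 85/3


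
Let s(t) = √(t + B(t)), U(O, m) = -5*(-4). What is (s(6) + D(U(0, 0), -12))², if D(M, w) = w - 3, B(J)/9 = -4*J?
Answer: (15 - I*√210)² ≈ 15.0 - 434.74*I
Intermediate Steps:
B(J) = -36*J (B(J) = 9*(-4*J) = -36*J)
U(O, m) = 20
D(M, w) = -3 + w
s(t) = √35*√(-t) (s(t) = √(t - 36*t) = √(-35*t) = √35*√(-t))
(s(6) + D(U(0, 0), -12))² = (√35*√(-1*6) + (-3 - 12))² = (√35*√(-6) - 15)² = (√35*(I*√6) - 15)² = (I*√210 - 15)² = (-15 + I*√210)²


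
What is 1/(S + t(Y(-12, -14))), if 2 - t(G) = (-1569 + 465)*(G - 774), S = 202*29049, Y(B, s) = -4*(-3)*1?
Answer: 1/5026652 ≈ 1.9894e-7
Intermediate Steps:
Y(B, s) = 12 (Y(B, s) = 12*1 = 12)
S = 5867898
t(G) = -854494 + 1104*G (t(G) = 2 - (-1569 + 465)*(G - 774) = 2 - (-1104)*(-774 + G) = 2 - (854496 - 1104*G) = 2 + (-854496 + 1104*G) = -854494 + 1104*G)
1/(S + t(Y(-12, -14))) = 1/(5867898 + (-854494 + 1104*12)) = 1/(5867898 + (-854494 + 13248)) = 1/(5867898 - 841246) = 1/5026652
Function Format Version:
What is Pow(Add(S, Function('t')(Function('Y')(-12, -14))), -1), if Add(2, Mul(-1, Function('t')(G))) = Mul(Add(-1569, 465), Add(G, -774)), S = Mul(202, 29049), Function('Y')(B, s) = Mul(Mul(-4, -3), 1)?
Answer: Rational(1, 5026652) ≈ 1.9894e-7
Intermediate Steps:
Function('Y')(B, s) = 12 (Function('Y')(B, s) = Mul(12, 1) = 12)
S = 5867898
Function('t')(G) = Add(-854494, Mul(1104, G)) (Function('t')(G) = Add(2, Mul(-1, Mul(Add(-1569, 465), Add(G, -774)))) = Add(2, Mul(-1, Mul(-1104, Add(-774, G)))) = Add(2, Mul(-1, Add(854496, Mul(-1104, G)))) = Add(2, Add(-854496, Mul(1104, G))) = Add(-854494, Mul(1104, G)))
Pow(Add(S, Function('t')(Function('Y')(-12, -14))), -1) = Pow(Add(5867898, Add(-854494, Mul(1104, 12))), -1) = Pow(Add(5867898, Add(-854494, 13248)), -1) = Pow(Add(5867898, -841246), -1) = Pow(5026652, -1) = Rational(1, 5026652)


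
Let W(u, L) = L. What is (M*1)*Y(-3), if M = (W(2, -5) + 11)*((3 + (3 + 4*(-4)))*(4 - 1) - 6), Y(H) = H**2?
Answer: -1944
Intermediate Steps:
M = -216 (M = (-5 + 11)*((3 + (3 + 4*(-4)))*(4 - 1) - 6) = 6*((3 + (3 - 16))*3 - 6) = 6*((3 - 13)*3 - 6) = 6*(-10*3 - 6) = 6*(-30 - 6) = 6*(-36) = -216)
(M*1)*Y(-3) = -216*1*(-3)**2 = -216*9 = -1944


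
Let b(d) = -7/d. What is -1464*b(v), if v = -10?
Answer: -5124/5 ≈ -1024.8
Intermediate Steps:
-1464*b(v) = -(-10248)/(-10) = -(-10248)*(-1)/10 = -1464*7/10 = -5124/5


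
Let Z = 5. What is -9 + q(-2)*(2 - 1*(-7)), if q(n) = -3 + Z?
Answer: 9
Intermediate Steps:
q(n) = 2 (q(n) = -3 + 5 = 2)
-9 + q(-2)*(2 - 1*(-7)) = -9 + 2*(2 - 1*(-7)) = -9 + 2*(2 + 7) = -9 + 2*9 = -9 + 18 = 9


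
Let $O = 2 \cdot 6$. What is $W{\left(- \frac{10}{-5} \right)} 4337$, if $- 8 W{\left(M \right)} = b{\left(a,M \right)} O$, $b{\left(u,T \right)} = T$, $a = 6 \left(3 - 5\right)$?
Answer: $-13011$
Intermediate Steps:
$a = -12$ ($a = 6 \left(-2\right) = -12$)
$O = 12$
$W{\left(M \right)} = - \frac{3 M}{2}$ ($W{\left(M \right)} = - \frac{M 12}{8} = - \frac{12 M}{8} = - \frac{3 M}{2}$)
$W{\left(- \frac{10}{-5} \right)} 4337 = - \frac{3 \left(- \frac{10}{-5}\right)}{2} \cdot 4337 = - \frac{3 \left(\left(-10\right) \left(- \frac{1}{5}\right)\right)}{2} \cdot 4337 = \left(- \frac{3}{2}\right) 2 \cdot 4337 = \left(-3\right) 4337 = -13011$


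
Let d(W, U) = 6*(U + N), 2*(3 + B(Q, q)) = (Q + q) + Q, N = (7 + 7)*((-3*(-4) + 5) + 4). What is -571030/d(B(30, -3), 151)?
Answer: -57103/267 ≈ -213.87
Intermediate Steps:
N = 294 (N = 14*((12 + 5) + 4) = 14*(17 + 4) = 14*21 = 294)
B(Q, q) = -3 + Q + q/2 (B(Q, q) = -3 + ((Q + q) + Q)/2 = -3 + (q + 2*Q)/2 = -3 + (Q + q/2) = -3 + Q + q/2)
d(W, U) = 1764 + 6*U (d(W, U) = 6*(U + 294) = 6*(294 + U) = 1764 + 6*U)
-571030/d(B(30, -3), 151) = -571030/(1764 + 6*151) = -571030/(1764 + 906) = -571030/2670 = -571030*1/2670 = -57103/267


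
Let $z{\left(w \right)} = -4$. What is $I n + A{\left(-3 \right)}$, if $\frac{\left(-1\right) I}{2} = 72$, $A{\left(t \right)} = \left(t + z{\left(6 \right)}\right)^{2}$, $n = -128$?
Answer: $18481$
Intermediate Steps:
$A{\left(t \right)} = \left(-4 + t\right)^{2}$ ($A{\left(t \right)} = \left(t - 4\right)^{2} = \left(-4 + t\right)^{2}$)
$I = -144$ ($I = \left(-2\right) 72 = -144$)
$I n + A{\left(-3 \right)} = \left(-144\right) \left(-128\right) + \left(-4 - 3\right)^{2} = 18432 + \left(-7\right)^{2} = 18432 + 49 = 18481$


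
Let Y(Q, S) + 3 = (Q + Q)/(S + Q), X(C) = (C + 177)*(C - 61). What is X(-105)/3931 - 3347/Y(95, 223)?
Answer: 2087406399/1501642 ≈ 1390.1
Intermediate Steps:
X(C) = (-61 + C)*(177 + C) (X(C) = (177 + C)*(-61 + C) = (-61 + C)*(177 + C))
Y(Q, S) = -3 + 2*Q/(Q + S) (Y(Q, S) = -3 + (Q + Q)/(S + Q) = -3 + (2*Q)/(Q + S) = -3 + 2*Q/(Q + S))
X(-105)/3931 - 3347/Y(95, 223) = (-10797 + (-105)² + 116*(-105))/3931 - 3347*(95 + 223)/(-1*95 - 3*223) = (-10797 + 11025 - 12180)*(1/3931) - 3347*318/(-95 - 669) = -11952*1/3931 - 3347/((1/318)*(-764)) = -11952/3931 - 3347/(-382/159) = -11952/3931 - 3347*(-159/382) = -11952/3931 + 532173/382 = 2087406399/1501642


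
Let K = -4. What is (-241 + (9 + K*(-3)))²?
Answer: 48400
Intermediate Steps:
(-241 + (9 + K*(-3)))² = (-241 + (9 - 4*(-3)))² = (-241 + (9 + 12))² = (-241 + 21)² = (-220)² = 48400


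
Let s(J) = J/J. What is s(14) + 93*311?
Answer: 28924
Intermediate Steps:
s(J) = 1
s(14) + 93*311 = 1 + 93*311 = 1 + 28923 = 28924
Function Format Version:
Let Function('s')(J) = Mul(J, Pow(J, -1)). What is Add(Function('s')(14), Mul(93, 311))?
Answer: 28924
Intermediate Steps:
Function('s')(J) = 1
Add(Function('s')(14), Mul(93, 311)) = Add(1, Mul(93, 311)) = Add(1, 28923) = 28924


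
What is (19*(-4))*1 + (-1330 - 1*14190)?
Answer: -15596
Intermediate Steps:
(19*(-4))*1 + (-1330 - 1*14190) = -76*1 + (-1330 - 14190) = -76 - 15520 = -15596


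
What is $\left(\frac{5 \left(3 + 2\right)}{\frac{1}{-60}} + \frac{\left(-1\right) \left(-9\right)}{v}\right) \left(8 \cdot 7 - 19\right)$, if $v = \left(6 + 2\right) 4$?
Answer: $- \frac{1775667}{32} \approx -55490.0$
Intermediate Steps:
$v = 32$ ($v = 8 \cdot 4 = 32$)
$\left(\frac{5 \left(3 + 2\right)}{\frac{1}{-60}} + \frac{\left(-1\right) \left(-9\right)}{v}\right) \left(8 \cdot 7 - 19\right) = \left(\frac{5 \left(3 + 2\right)}{\frac{1}{-60}} + \frac{\left(-1\right) \left(-9\right)}{32}\right) \left(8 \cdot 7 - 19\right) = \left(\frac{5 \cdot 5}{- \frac{1}{60}} + 9 \cdot \frac{1}{32}\right) \left(56 - 19\right) = \left(25 \left(-60\right) + \frac{9}{32}\right) 37 = \left(-1500 + \frac{9}{32}\right) 37 = \left(- \frac{47991}{32}\right) 37 = - \frac{1775667}{32}$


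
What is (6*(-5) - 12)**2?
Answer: 1764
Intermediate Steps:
(6*(-5) - 12)**2 = (-30 - 12)**2 = (-42)**2 = 1764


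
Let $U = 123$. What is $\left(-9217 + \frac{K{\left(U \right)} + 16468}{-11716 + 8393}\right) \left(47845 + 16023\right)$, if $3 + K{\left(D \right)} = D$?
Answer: $- \frac{1957214358372}{3323} \approx -5.8899 \cdot 10^{8}$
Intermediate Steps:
$K{\left(D \right)} = -3 + D$
$\left(-9217 + \frac{K{\left(U \right)} + 16468}{-11716 + 8393}\right) \left(47845 + 16023\right) = \left(-9217 + \frac{\left(-3 + 123\right) + 16468}{-11716 + 8393}\right) \left(47845 + 16023\right) = \left(-9217 + \frac{120 + 16468}{-3323}\right) 63868 = \left(-9217 + 16588 \left(- \frac{1}{3323}\right)\right) 63868 = \left(-9217 - \frac{16588}{3323}\right) 63868 = \left(- \frac{30644679}{3323}\right) 63868 = - \frac{1957214358372}{3323}$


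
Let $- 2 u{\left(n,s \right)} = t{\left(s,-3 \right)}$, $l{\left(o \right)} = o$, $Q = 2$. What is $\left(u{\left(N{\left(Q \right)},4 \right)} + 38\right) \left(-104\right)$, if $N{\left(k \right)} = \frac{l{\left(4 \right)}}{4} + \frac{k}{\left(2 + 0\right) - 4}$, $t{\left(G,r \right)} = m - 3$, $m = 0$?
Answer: $-4108$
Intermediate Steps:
$t{\left(G,r \right)} = -3$ ($t{\left(G,r \right)} = 0 - 3 = -3$)
$N{\left(k \right)} = 1 - \frac{k}{2}$ ($N{\left(k \right)} = \frac{4}{4} + \frac{k}{\left(2 + 0\right) - 4} = 4 \cdot \frac{1}{4} + \frac{k}{2 - 4} = 1 + \frac{k}{-2} = 1 + k \left(- \frac{1}{2}\right) = 1 - \frac{k}{2}$)
$u{\left(n,s \right)} = \frac{3}{2}$ ($u{\left(n,s \right)} = \left(- \frac{1}{2}\right) \left(-3\right) = \frac{3}{2}$)
$\left(u{\left(N{\left(Q \right)},4 \right)} + 38\right) \left(-104\right) = \left(\frac{3}{2} + 38\right) \left(-104\right) = \frac{79}{2} \left(-104\right) = -4108$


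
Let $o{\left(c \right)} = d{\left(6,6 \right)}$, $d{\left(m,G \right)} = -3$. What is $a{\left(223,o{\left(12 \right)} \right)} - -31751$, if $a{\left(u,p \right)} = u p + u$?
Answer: $31305$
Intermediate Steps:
$o{\left(c \right)} = -3$
$a{\left(u,p \right)} = u + p u$ ($a{\left(u,p \right)} = p u + u = u + p u$)
$a{\left(223,o{\left(12 \right)} \right)} - -31751 = 223 \left(1 - 3\right) - -31751 = 223 \left(-2\right) + 31751 = -446 + 31751 = 31305$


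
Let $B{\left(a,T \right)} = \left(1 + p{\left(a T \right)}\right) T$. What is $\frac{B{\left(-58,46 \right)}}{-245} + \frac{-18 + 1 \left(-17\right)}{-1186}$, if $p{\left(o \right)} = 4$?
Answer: $- \frac{52841}{58114} \approx -0.90926$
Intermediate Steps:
$B{\left(a,T \right)} = 5 T$ ($B{\left(a,T \right)} = \left(1 + 4\right) T = 5 T$)
$\frac{B{\left(-58,46 \right)}}{-245} + \frac{-18 + 1 \left(-17\right)}{-1186} = \frac{5 \cdot 46}{-245} + \frac{-18 + 1 \left(-17\right)}{-1186} = 230 \left(- \frac{1}{245}\right) + \left(-18 - 17\right) \left(- \frac{1}{1186}\right) = - \frac{46}{49} - - \frac{35}{1186} = - \frac{46}{49} + \frac{35}{1186} = - \frac{52841}{58114}$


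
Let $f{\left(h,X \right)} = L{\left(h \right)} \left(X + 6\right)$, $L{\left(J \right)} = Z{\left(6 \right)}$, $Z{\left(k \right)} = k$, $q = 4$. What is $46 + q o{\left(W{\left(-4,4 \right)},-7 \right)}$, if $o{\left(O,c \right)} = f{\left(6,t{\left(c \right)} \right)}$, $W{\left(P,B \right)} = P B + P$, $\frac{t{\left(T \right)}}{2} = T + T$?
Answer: $-482$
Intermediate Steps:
$L{\left(J \right)} = 6$
$t{\left(T \right)} = 4 T$ ($t{\left(T \right)} = 2 \left(T + T\right) = 2 \cdot 2 T = 4 T$)
$W{\left(P,B \right)} = P + B P$ ($W{\left(P,B \right)} = B P + P = P + B P$)
$f{\left(h,X \right)} = 36 + 6 X$ ($f{\left(h,X \right)} = 6 \left(X + 6\right) = 6 \left(6 + X\right) = 36 + 6 X$)
$o{\left(O,c \right)} = 36 + 24 c$ ($o{\left(O,c \right)} = 36 + 6 \cdot 4 c = 36 + 24 c$)
$46 + q o{\left(W{\left(-4,4 \right)},-7 \right)} = 46 + 4 \left(36 + 24 \left(-7\right)\right) = 46 + 4 \left(36 - 168\right) = 46 + 4 \left(-132\right) = 46 - 528 = -482$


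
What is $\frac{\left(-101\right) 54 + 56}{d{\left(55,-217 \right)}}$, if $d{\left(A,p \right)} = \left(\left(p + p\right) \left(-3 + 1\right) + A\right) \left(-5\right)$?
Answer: $\frac{5398}{4615} \approx 1.1697$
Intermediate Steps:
$d{\left(A,p \right)} = - 5 A + 20 p$ ($d{\left(A,p \right)} = \left(2 p \left(-2\right) + A\right) \left(-5\right) = \left(- 4 p + A\right) \left(-5\right) = \left(A - 4 p\right) \left(-5\right) = - 5 A + 20 p$)
$\frac{\left(-101\right) 54 + 56}{d{\left(55,-217 \right)}} = \frac{\left(-101\right) 54 + 56}{\left(-5\right) 55 + 20 \left(-217\right)} = \frac{-5454 + 56}{-275 - 4340} = - \frac{5398}{-4615} = \left(-5398\right) \left(- \frac{1}{4615}\right) = \frac{5398}{4615}$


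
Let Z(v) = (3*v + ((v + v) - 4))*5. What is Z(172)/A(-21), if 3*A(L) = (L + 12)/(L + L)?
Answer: 59920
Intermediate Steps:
Z(v) = -20 + 25*v (Z(v) = (3*v + (2*v - 4))*5 = (3*v + (-4 + 2*v))*5 = (-4 + 5*v)*5 = -20 + 25*v)
A(L) = (12 + L)/(6*L) (A(L) = ((L + 12)/(L + L))/3 = ((12 + L)/((2*L)))/3 = ((12 + L)*(1/(2*L)))/3 = ((12 + L)/(2*L))/3 = (12 + L)/(6*L))
Z(172)/A(-21) = (-20 + 25*172)/(((1/6)*(12 - 21)/(-21))) = (-20 + 4300)/(((1/6)*(-1/21)*(-9))) = 4280/(1/14) = 4280*14 = 59920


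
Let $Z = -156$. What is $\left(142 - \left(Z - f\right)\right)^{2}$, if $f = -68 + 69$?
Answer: $89401$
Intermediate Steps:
$f = 1$
$\left(142 - \left(Z - f\right)\right)^{2} = \left(142 + \left(1 - -156\right)\right)^{2} = \left(142 + \left(1 + 156\right)\right)^{2} = \left(142 + 157\right)^{2} = 299^{2} = 89401$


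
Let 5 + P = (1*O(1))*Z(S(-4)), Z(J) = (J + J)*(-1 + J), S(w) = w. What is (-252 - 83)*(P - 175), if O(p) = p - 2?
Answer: 73700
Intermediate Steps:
O(p) = -2 + p
Z(J) = 2*J*(-1 + J) (Z(J) = (2*J)*(-1 + J) = 2*J*(-1 + J))
P = -45 (P = -5 + (1*(-2 + 1))*(2*(-4)*(-1 - 4)) = -5 + (1*(-1))*(2*(-4)*(-5)) = -5 - 1*40 = -5 - 40 = -45)
(-252 - 83)*(P - 175) = (-252 - 83)*(-45 - 175) = -335*(-220) = 73700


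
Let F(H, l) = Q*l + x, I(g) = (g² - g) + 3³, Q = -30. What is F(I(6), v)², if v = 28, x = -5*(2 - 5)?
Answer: 680625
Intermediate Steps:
x = 15 (x = -5*(-3) = 15)
I(g) = 27 + g² - g (I(g) = (g² - g) + 27 = 27 + g² - g)
F(H, l) = 15 - 30*l (F(H, l) = -30*l + 15 = 15 - 30*l)
F(I(6), v)² = (15 - 30*28)² = (15 - 840)² = (-825)² = 680625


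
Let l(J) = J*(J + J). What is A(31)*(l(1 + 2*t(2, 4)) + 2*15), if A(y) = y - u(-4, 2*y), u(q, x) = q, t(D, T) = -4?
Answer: 4480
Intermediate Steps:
l(J) = 2*J**2 (l(J) = J*(2*J) = 2*J**2)
A(y) = 4 + y (A(y) = y - 1*(-4) = y + 4 = 4 + y)
A(31)*(l(1 + 2*t(2, 4)) + 2*15) = (4 + 31)*(2*(1 + 2*(-4))**2 + 2*15) = 35*(2*(1 - 8)**2 + 30) = 35*(2*(-7)**2 + 30) = 35*(2*49 + 30) = 35*(98 + 30) = 35*128 = 4480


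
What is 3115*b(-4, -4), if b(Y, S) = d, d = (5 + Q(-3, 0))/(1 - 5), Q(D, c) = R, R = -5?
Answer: 0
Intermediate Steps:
Q(D, c) = -5
d = 0 (d = (5 - 5)/(1 - 5) = 0/(-4) = 0*(-¼) = 0)
b(Y, S) = 0
3115*b(-4, -4) = 3115*0 = 0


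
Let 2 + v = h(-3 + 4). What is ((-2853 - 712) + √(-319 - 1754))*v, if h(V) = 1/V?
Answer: 3565 - I*√2073 ≈ 3565.0 - 45.53*I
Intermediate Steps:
v = -1 (v = -2 + 1/(-3 + 4) = -2 + 1/1 = -2 + 1 = -1)
((-2853 - 712) + √(-319 - 1754))*v = ((-2853 - 712) + √(-319 - 1754))*(-1) = (-3565 + √(-2073))*(-1) = (-3565 + I*√2073)*(-1) = 3565 - I*√2073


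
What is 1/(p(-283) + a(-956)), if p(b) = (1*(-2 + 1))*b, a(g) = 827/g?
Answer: 956/269721 ≈ 0.0035444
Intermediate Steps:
p(b) = -b (p(b) = (1*(-1))*b = -b)
1/(p(-283) + a(-956)) = 1/(-1*(-283) + 827/(-956)) = 1/(283 + 827*(-1/956)) = 1/(283 - 827/956) = 1/(269721/956) = 956/269721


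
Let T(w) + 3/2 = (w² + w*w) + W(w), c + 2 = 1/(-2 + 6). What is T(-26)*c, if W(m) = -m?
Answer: -19271/8 ≈ -2408.9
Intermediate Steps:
c = -7/4 (c = -2 + 1/(-2 + 6) = -2 + 1/4 = -2 + ¼ = -7/4 ≈ -1.7500)
T(w) = -3/2 - w + 2*w² (T(w) = -3/2 + ((w² + w*w) - w) = -3/2 + ((w² + w²) - w) = -3/2 + (2*w² - w) = -3/2 + (-w + 2*w²) = -3/2 - w + 2*w²)
T(-26)*c = (-3/2 - 1*(-26) + 2*(-26)²)*(-7/4) = (-3/2 + 26 + 2*676)*(-7/4) = (-3/2 + 26 + 1352)*(-7/4) = (2753/2)*(-7/4) = -19271/8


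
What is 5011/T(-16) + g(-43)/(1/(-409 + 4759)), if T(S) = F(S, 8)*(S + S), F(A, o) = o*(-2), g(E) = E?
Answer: -95764589/512 ≈ -1.8704e+5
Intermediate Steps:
F(A, o) = -2*o
T(S) = -32*S (T(S) = (-2*8)*(S + S) = -32*S)
5011/T(-16) + g(-43)/(1/(-409 + 4759)) = 5011/((-32*(-16))) - 43/(1/(-409 + 4759)) = 5011/512 - 43/(1/4350) = 5011*(1/512) - 43/1/4350 = 5011/512 - 43*4350 = 5011/512 - 187050 = -95764589/512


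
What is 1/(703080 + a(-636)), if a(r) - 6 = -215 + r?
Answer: 1/702235 ≈ 1.4240e-6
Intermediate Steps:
a(r) = -209 + r (a(r) = 6 + (-215 + r) = -209 + r)
1/(703080 + a(-636)) = 1/(703080 + (-209 - 636)) = 1/(703080 - 845) = 1/702235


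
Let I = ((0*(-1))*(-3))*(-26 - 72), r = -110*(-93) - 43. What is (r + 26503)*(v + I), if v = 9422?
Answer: 345693180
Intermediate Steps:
r = 10187 (r = 10230 - 43 = 10187)
I = 0 (I = (0*(-3))*(-98) = 0*(-98) = 0)
(r + 26503)*(v + I) = (10187 + 26503)*(9422 + 0) = 36690*9422 = 345693180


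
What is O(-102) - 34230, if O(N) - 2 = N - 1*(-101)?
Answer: -34229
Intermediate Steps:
O(N) = 103 + N (O(N) = 2 + (N - 1*(-101)) = 2 + (N + 101) = 2 + (101 + N) = 103 + N)
O(-102) - 34230 = (103 - 102) - 34230 = 1 - 34230 = -34229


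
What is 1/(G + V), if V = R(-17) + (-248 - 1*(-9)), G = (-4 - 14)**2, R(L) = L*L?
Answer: 1/374 ≈ 0.0026738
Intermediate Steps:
R(L) = L**2
G = 324 (G = (-18)**2 = 324)
V = 50 (V = (-17)**2 + (-248 - 1*(-9)) = 289 + (-248 + 9) = 289 - 239 = 50)
1/(G + V) = 1/(324 + 50) = 1/374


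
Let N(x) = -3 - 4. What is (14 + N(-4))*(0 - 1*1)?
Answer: -7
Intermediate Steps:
N(x) = -7
(14 + N(-4))*(0 - 1*1) = (14 - 7)*(0 - 1*1) = 7*(0 - 1) = 7*(-1) = -7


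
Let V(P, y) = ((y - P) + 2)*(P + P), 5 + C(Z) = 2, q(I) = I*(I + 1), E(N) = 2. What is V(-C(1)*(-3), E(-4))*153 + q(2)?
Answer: -35796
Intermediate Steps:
q(I) = I*(1 + I)
C(Z) = -3 (C(Z) = -5 + 2 = -3)
V(P, y) = 2*P*(2 + y - P) (V(P, y) = (2 + y - P)*(2*P) = 2*P*(2 + y - P))
V(-C(1)*(-3), E(-4))*153 + q(2) = (2*(-(-3)*(-3))*(2 + 2 - (-1)*(-3*(-3))))*153 + 2*(1 + 2) = (2*(-1*9)*(2 + 2 - (-1)*9))*153 + 2*3 = (2*(-9)*(2 + 2 - 1*(-9)))*153 + 6 = (2*(-9)*(2 + 2 + 9))*153 + 6 = (2*(-9)*13)*153 + 6 = -234*153 + 6 = -35802 + 6 = -35796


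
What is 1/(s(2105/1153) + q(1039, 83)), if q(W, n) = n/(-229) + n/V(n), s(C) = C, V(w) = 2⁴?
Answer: 4224592/28096607 ≈ 0.15036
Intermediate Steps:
V(w) = 16
q(W, n) = 213*n/3664 (q(W, n) = n/(-229) + n/16 = n*(-1/229) + n*(1/16) = -n/229 + n/16 = 213*n/3664)
1/(s(2105/1153) + q(1039, 83)) = 1/(2105/1153 + (213/3664)*83) = 1/(2105*(1/1153) + 17679/3664) = 1/(2105/1153 + 17679/3664) = 1/(28096607/4224592) = 4224592/28096607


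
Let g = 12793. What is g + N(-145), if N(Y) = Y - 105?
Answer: 12543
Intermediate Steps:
N(Y) = -105 + Y
g + N(-145) = 12793 + (-105 - 145) = 12793 - 250 = 12543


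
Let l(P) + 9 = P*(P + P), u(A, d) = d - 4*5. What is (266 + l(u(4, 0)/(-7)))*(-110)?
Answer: -1473230/49 ≈ -30066.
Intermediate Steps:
u(A, d) = -20 + d (u(A, d) = d - 20 = -20 + d)
l(P) = -9 + 2*P² (l(P) = -9 + P*(P + P) = -9 + P*(2*P) = -9 + 2*P²)
(266 + l(u(4, 0)/(-7)))*(-110) = (266 + (-9 + 2*((-20 + 0)/(-7))²))*(-110) = (266 + (-9 + 2*(-20*(-⅐))²))*(-110) = (266 + (-9 + 2*(20/7)²))*(-110) = (266 + (-9 + 2*(400/49)))*(-110) = (266 + (-9 + 800/49))*(-110) = (266 + 359/49)*(-110) = (13393/49)*(-110) = -1473230/49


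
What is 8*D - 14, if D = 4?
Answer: 18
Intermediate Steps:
8*D - 14 = 8*4 - 14 = 32 - 14 = 18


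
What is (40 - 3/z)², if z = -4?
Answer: 26569/16 ≈ 1660.6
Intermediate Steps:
(40 - 3/z)² = (40 - 3/(-4))² = (40 - 3*(-¼))² = (40 + ¾)² = (163/4)² = 26569/16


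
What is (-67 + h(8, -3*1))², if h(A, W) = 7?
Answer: 3600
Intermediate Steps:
(-67 + h(8, -3*1))² = (-67 + 7)² = (-60)² = 3600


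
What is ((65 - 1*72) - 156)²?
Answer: 26569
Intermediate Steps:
((65 - 1*72) - 156)² = ((65 - 72) - 156)² = (-7 - 156)² = (-163)² = 26569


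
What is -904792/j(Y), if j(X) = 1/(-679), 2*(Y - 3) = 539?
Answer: 614353768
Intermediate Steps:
Y = 545/2 (Y = 3 + (½)*539 = 3 + 539/2 = 545/2 ≈ 272.50)
j(X) = -1/679
-904792/j(Y) = -904792/(-1/679) = -904792*(-679) = 614353768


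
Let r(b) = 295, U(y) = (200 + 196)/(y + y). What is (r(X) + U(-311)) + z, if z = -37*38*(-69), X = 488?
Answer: 30262901/311 ≈ 97308.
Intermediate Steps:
U(y) = 198/y (U(y) = 396/((2*y)) = 396*(1/(2*y)) = 198/y)
z = 97014 (z = -1406*(-69) = 97014)
(r(X) + U(-311)) + z = (295 + 198/(-311)) + 97014 = (295 + 198*(-1/311)) + 97014 = (295 - 198/311) + 97014 = 91547/311 + 97014 = 30262901/311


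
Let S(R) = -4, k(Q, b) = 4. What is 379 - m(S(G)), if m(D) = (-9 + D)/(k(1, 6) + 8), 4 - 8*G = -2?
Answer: 4561/12 ≈ 380.08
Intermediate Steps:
G = 3/4 (G = 1/2 - 1/8*(-2) = 1/2 + 1/4 = 3/4 ≈ 0.75000)
m(D) = -3/4 + D/12 (m(D) = (-9 + D)/(4 + 8) = (-9 + D)/12 = (-9 + D)*(1/12) = -3/4 + D/12)
379 - m(S(G)) = 379 - (-3/4 + (1/12)*(-4)) = 379 - (-3/4 - 1/3) = 379 - 1*(-13/12) = 379 + 13/12 = 4561/12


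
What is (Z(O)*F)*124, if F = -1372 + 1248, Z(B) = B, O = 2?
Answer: -30752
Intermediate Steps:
F = -124
(Z(O)*F)*124 = (2*(-124))*124 = -248*124 = -30752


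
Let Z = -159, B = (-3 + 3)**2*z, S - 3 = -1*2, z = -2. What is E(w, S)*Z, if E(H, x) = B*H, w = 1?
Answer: 0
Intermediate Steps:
S = 1 (S = 3 - 1*2 = 3 - 2 = 1)
B = 0 (B = (-3 + 3)**2*(-2) = 0**2*(-2) = 0*(-2) = 0)
E(H, x) = 0 (E(H, x) = 0*H = 0)
E(w, S)*Z = 0*(-159) = 0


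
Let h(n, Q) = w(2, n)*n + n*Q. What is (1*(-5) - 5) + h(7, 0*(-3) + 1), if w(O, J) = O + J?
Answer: 60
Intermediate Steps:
w(O, J) = J + O
h(n, Q) = Q*n + n*(2 + n) (h(n, Q) = (n + 2)*n + n*Q = (2 + n)*n + Q*n = n*(2 + n) + Q*n = Q*n + n*(2 + n))
(1*(-5) - 5) + h(7, 0*(-3) + 1) = (1*(-5) - 5) + 7*(2 + (0*(-3) + 1) + 7) = (-5 - 5) + 7*(2 + (0 + 1) + 7) = -10 + 7*(2 + 1 + 7) = -10 + 7*10 = -10 + 70 = 60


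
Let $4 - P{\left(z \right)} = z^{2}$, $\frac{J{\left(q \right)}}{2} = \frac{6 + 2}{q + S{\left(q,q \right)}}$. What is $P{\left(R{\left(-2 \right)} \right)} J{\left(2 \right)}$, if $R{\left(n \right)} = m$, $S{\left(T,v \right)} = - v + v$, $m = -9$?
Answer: $-616$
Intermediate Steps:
$S{\left(T,v \right)} = 0$
$J{\left(q \right)} = \frac{16}{q}$ ($J{\left(q \right)} = 2 \frac{6 + 2}{q + 0} = 2 \frac{8}{q} = \frac{16}{q}$)
$R{\left(n \right)} = -9$
$P{\left(z \right)} = 4 - z^{2}$
$P{\left(R{\left(-2 \right)} \right)} J{\left(2 \right)} = \left(4 - \left(-9\right)^{2}\right) \frac{16}{2} = \left(4 - 81\right) 16 \cdot \frac{1}{2} = \left(4 - 81\right) 8 = \left(-77\right) 8 = -616$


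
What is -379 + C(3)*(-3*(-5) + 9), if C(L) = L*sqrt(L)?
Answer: -379 + 72*sqrt(3) ≈ -254.29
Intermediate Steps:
C(L) = L**(3/2)
-379 + C(3)*(-3*(-5) + 9) = -379 + 3**(3/2)*(-3*(-5) + 9) = -379 + (3*sqrt(3))*(15 + 9) = -379 + (3*sqrt(3))*24 = -379 + 72*sqrt(3)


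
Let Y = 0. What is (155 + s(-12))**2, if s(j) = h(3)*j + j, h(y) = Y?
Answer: 20449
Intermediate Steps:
h(y) = 0
s(j) = j (s(j) = 0*j + j = 0 + j = j)
(155 + s(-12))**2 = (155 - 12)**2 = 143**2 = 20449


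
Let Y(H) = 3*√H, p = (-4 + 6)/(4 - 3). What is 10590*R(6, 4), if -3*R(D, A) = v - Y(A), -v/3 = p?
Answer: 42360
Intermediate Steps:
p = 2 (p = 2/1 = 2*1 = 2)
v = -6 (v = -3*2 = -6)
R(D, A) = 2 + √A (R(D, A) = -(-6 - 3*√A)/3 = 2 + √A)
10590*R(6, 4) = 10590*(2 + √4) = 10590*(2 + 2) = 10590*4 = 42360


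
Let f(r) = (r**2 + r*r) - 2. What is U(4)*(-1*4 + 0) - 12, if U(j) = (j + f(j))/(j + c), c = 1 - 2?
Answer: -172/3 ≈ -57.333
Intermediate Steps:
f(r) = -2 + 2*r**2 (f(r) = (r**2 + r**2) - 2 = 2*r**2 - 2 = -2 + 2*r**2)
c = -1
U(j) = (-2 + j + 2*j**2)/(-1 + j) (U(j) = (j + (-2 + 2*j**2))/(j - 1) = (-2 + j + 2*j**2)/(-1 + j))
U(4)*(-1*4 + 0) - 12 = ((-2 + 4 + 2*4**2)/(-1 + 4))*(-1*4 + 0) - 12 = ((-2 + 4 + 2*16)/3)*(-4 + 0) - 12 = ((-2 + 4 + 32)/3)*(-4) - 12 = ((1/3)*34)*(-4) - 12 = (34/3)*(-4) - 12 = -136/3 - 12 = -172/3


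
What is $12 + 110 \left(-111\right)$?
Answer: $-12198$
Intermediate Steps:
$12 + 110 \left(-111\right) = 12 - 12210 = -12198$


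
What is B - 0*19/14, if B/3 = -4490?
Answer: -13470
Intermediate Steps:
B = -13470 (B = 3*(-4490) = -13470)
B - 0*19/14 = -13470 - 0*19/14 = -13470 - 1*0 = -13470 + 0 = -13470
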